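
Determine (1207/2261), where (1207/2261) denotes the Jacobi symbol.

(1207/2261)
  = (2261/1207)    [QR: 2261 ≡ 1 mod 4, sign kept]
  = (1054/1207)    [2261 ≡ 1054 mod 1207]
  = (527/1207)    [1207 ≡ 7 mod 8 ⇒ (2/1207) = +1]
  = -(1207/527)    [QR: both ≡ 3 mod 4, sign flips]
  = -(153/527)    [1207 ≡ 153 mod 527]
  = -(527/153)    [QR: 153 ≡ 1 mod 4, sign kept]
  = -(68/153)    [527 ≡ 68 mod 153]
  = -(17/153)    [153 ≡ 1 mod 8 ⇒ (2/153)^2 = +1]
  = -(153/17)    [QR: 17 ≡ 1 mod 4, sign kept]
  = -(0/17)    [153 ≡ 0 mod 17]
  = 0    [numerator 0, gcd > 1]

0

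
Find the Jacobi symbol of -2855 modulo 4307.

Pull out -1: (-2855/4307) = (-1/4307)·(2855/4307). Since 4307 ≡ 3 (mod 4), (-1/4307) = -1. Now have -(2855/4307).
Both 2855 ≡ 3 and 4307 ≡ 3 (mod 4), so reciprocity gives (2855/4307) = -(4307/2855). Reduce: 4307 ≡ 1452 (mod 2855). Now have (1452/2855).
Factor out 2: 1452 = 2^2·363. Since 2855 ≡ 7 (mod 8), (2/2855) = +1, and (2/2855)^2 = +1. Now have (363/2855).
Both 363 ≡ 3 and 2855 ≡ 3 (mod 4), so reciprocity gives (363/2855) = -(2855/363). Reduce: 2855 ≡ 314 (mod 363). Now have -(314/363).
Factor out 2: 314 = 2·157. Since 363 ≡ 3 (mod 8), (2/363) = -1. Now have (157/363).
157 ≡ 1 (mod 4), so quadratic reciprocity gives (157/363) = (363/157). Reduce: 363 ≡ 49 (mod 157). Now have (49/157).
49 ≡ 1 (mod 4), so quadratic reciprocity gives (49/157) = (157/49). Reduce: 157 ≡ 10 (mod 49). Now have (10/49).
Factor out 2: 10 = 2·5. Since 49 ≡ 1 (mod 8), (2/49) = +1. Now have (5/49).
5 ≡ 1 (mod 4), so quadratic reciprocity gives (5/49) = (49/5). Reduce: 49 ≡ 4 (mod 5). Now have (4/5).
Factor out 2: 4 = 2^2. Since 5 ≡ 5 (mod 8), (2/5) = -1, and (2/5)^2 = +1. Now have (1/5).
(1/5) = 1. Collecting the sign factors: 1.

1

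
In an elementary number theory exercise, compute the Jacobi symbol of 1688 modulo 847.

1

Reduce the numerator: 1688 ≡ 841 (mod 847), so (1688/847) = (841/847).
841 ≡ 1 (mod 4), so quadratic reciprocity gives (841/847) = (847/841). Reduce: 847 ≡ 6 (mod 841). Now have (6/841).
Factor out 2: 6 = 2·3. Since 841 ≡ 1 (mod 8), (2/841) = +1. Now have (3/841).
841 ≡ 1 (mod 4), so quadratic reciprocity gives (3/841) = (841/3). Reduce: 841 ≡ 1 (mod 3). Now have (1/3).
(1/3) = 1. Collecting the sign factors: 1.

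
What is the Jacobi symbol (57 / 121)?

1

(57 / 121)
  = (121 / 57)    [QR: 57 ≡ 1 mod 4, sign kept]
  = (7 / 57)    [121 ≡ 7 mod 57]
  = (57 / 7)    [QR: 57 ≡ 1 mod 4, sign kept]
  = (1 / 7)    [57 ≡ 1 mod 7]
  = 1    [(1 / 7) = 1]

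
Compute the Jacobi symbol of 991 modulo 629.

Reduce the numerator: 991 ≡ 362 (mod 629), so (991|629) = (362|629).
Factor out 2: 362 = 2·181. Since 629 ≡ 5 (mod 8), (2|629) = -1. Now have -(181|629).
181 ≡ 1 (mod 4), so quadratic reciprocity gives (181|629) = (629|181). Reduce: 629 ≡ 86 (mod 181). Now have -(86|181).
Factor out 2: 86 = 2·43. Since 181 ≡ 5 (mod 8), (2|181) = -1. Now have (43|181).
181 ≡ 1 (mod 4), so quadratic reciprocity gives (43|181) = (181|43). Reduce: 181 ≡ 9 (mod 43). Now have (9|43).
9 ≡ 1 (mod 4), so quadratic reciprocity gives (9|43) = (43|9). Reduce: 43 ≡ 7 (mod 9). Now have (7|9).
9 ≡ 1 (mod 4), so quadratic reciprocity gives (7|9) = (9|7). Reduce: 9 ≡ 2 (mod 7). Now have (2|7).
Factor out 2: 2 = 2. Since 7 ≡ 7 (mod 8), (2|7) = +1. Now have (1|7).
(1|7) = 1. Collecting the sign factors: 1.

1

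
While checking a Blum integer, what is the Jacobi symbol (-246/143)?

(-246/143)
  = (40/143)    [-246 ≡ 40 mod 143]
  = (5/143)    [143 ≡ 7 mod 8 ⇒ (2/143)^3 = +1]
  = (143/5)    [QR: 5 ≡ 1 mod 4, sign kept]
  = (3/5)    [143 ≡ 3 mod 5]
  = (5/3)    [QR: 5 ≡ 1 mod 4, sign kept]
  = (2/3)    [5 ≡ 2 mod 3]
  = -(1/3)    [3 ≡ 3 mod 8 ⇒ (2/3) = -1]
  = -1    [(1/3) = 1]

-1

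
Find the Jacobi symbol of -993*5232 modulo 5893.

By multiplicativity, (-993·5232 / 5893) = (-993 / 5893)·(5232 / 5893).
First factor (-993 / 5893):
Reduce the numerator: -993 ≡ 4900 (mod 5893), so (-993 / 5893) = (4900 / 5893).
Factor out 2: 4900 = 2^2·1225. Since 5893 ≡ 5 (mod 8), (2 / 5893) = -1, and (2 / 5893)^2 = +1. Now have (1225 / 5893).
1225 ≡ 1 (mod 4), so quadratic reciprocity gives (1225 / 5893) = (5893 / 1225). Reduce: 5893 ≡ 993 (mod 1225). Now have (993 / 1225).
993 ≡ 1 (mod 4), so quadratic reciprocity gives (993 / 1225) = (1225 / 993). Reduce: 1225 ≡ 232 (mod 993). Now have (232 / 993).
Factor out 2: 232 = 2^3·29. Since 993 ≡ 1 (mod 8), (2 / 993) = +1, and (2 / 993)^3 = +1. Now have (29 / 993).
29 ≡ 1 (mod 4), so quadratic reciprocity gives (29 / 993) = (993 / 29). Reduce: 993 ≡ 7 (mod 29). Now have (7 / 29).
29 ≡ 1 (mod 4), so quadratic reciprocity gives (7 / 29) = (29 / 7). Reduce: 29 ≡ 1 (mod 7). Now have (1 / 7).
(1 / 7) = 1. Collecting the sign factors: 1.
Second factor (5232 / 5893):
Factor out 2: 5232 = 2^4·327. Since 5893 ≡ 5 (mod 8), (2 / 5893) = -1, and (2 / 5893)^4 = +1. Now have (327 / 5893).
5893 ≡ 1 (mod 4), so quadratic reciprocity gives (327 / 5893) = (5893 / 327). Reduce: 5893 ≡ 7 (mod 327). Now have (7 / 327).
Both 7 ≡ 3 and 327 ≡ 3 (mod 4), so reciprocity gives (7 / 327) = -(327 / 7). Reduce: 327 ≡ 5 (mod 7). Now have -(5 / 7).
5 ≡ 1 (mod 4), so quadratic reciprocity gives (5 / 7) = (7 / 5). Reduce: 7 ≡ 2 (mod 5). Now have -(2 / 5).
Factor out 2: 2 = 2. Since 5 ≡ 5 (mod 8), (2 / 5) = -1. Now have (1 / 5).
(1 / 5) = 1. Collecting the sign factors: 1.
Product: (1)·(1) = 1.

1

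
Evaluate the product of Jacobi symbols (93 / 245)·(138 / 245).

By multiplicativity, (93·138 / 245) = (93 / 245)·(138 / 245).
First factor (93 / 245):
(93 / 245)
  = (245 / 93)    [QR: 93 ≡ 1 mod 4, sign kept]
  = (59 / 93)    [245 ≡ 59 mod 93]
  = (93 / 59)    [QR: 93 ≡ 1 mod 4, sign kept]
  = (34 / 59)    [93 ≡ 34 mod 59]
  = -(17 / 59)    [59 ≡ 3 mod 8 ⇒ (2 / 59) = -1]
  = -(59 / 17)    [QR: 17 ≡ 1 mod 4, sign kept]
  = -(8 / 17)    [59 ≡ 8 mod 17]
  = -(1 / 17)    [17 ≡ 1 mod 8 ⇒ (2 / 17)^3 = +1]
  = -1    [(1 / 17) = 1]
Second factor (138 / 245):
(138 / 245)
  = -(69 / 245)    [245 ≡ 5 mod 8 ⇒ (2 / 245) = -1]
  = -(245 / 69)    [QR: 69 ≡ 1 mod 4, sign kept]
  = -(38 / 69)    [245 ≡ 38 mod 69]
  = (19 / 69)    [69 ≡ 5 mod 8 ⇒ (2 / 69) = -1]
  = (69 / 19)    [QR: 69 ≡ 1 mod 4, sign kept]
  = (12 / 19)    [69 ≡ 12 mod 19]
  = (3 / 19)    [19 ≡ 3 mod 8 ⇒ (2 / 19)^2 = +1]
  = -(19 / 3)    [QR: both ≡ 3 mod 4, sign flips]
  = -(1 / 3)    [19 ≡ 1 mod 3]
  = -1    [(1 / 3) = 1]
Product: (-1)·(-1) = 1.

1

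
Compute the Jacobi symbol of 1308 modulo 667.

1

(1308/667)
  = (641/667)    [1308 ≡ 641 mod 667]
  = (667/641)    [QR: 641 ≡ 1 mod 4, sign kept]
  = (26/641)    [667 ≡ 26 mod 641]
  = (13/641)    [641 ≡ 1 mod 8 ⇒ (2/641) = +1]
  = (641/13)    [QR: 13 ≡ 1 mod 4, sign kept]
  = (4/13)    [641 ≡ 4 mod 13]
  = (1/13)    [13 ≡ 5 mod 8 ⇒ (2/13)^2 = +1]
  = 1    [(1/13) = 1]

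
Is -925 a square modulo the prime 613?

yes

Pull out -1: (-925|613) = (-1|613)·(925|613). Since 613 ≡ 1 (mod 4), (-1|613) = +1. Now have (925|613).
Reduce the numerator: 925 ≡ 312 (mod 613), so (925|613) = (312|613).
Factor out 2: 312 = 2^3·39. Since 613 ≡ 5 (mod 8), (2|613) = -1, and (2|613)^3 = -1. Now have -(39|613).
613 ≡ 1 (mod 4), so quadratic reciprocity gives (39|613) = (613|39). Reduce: 613 ≡ 28 (mod 39). Now have -(28|39).
Factor out 2: 28 = 2^2·7. Since 39 ≡ 7 (mod 8), (2|39) = +1, and (2|39)^2 = +1. Now have -(7|39).
Both 7 ≡ 3 and 39 ≡ 3 (mod 4), so reciprocity gives (7|39) = -(39|7). Reduce: 39 ≡ 4 (mod 7). Now have (4|7).
Factor out 2: 4 = 2^2. Since 7 ≡ 7 (mod 8), (2|7) = +1, and (2|7)^2 = +1. Now have (1|7).
(1|7) = 1. Collecting the sign factors: 1.
The Legendre symbol is 1, so x^2 ≡ -925 (mod 613) has solution.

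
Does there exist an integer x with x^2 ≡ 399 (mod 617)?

617 ≡ 1 (mod 4), so quadratic reciprocity gives (399|617) = (617|399). Reduce: 617 ≡ 218 (mod 399). Now have (218|399).
Factor out 2: 218 = 2·109. Since 399 ≡ 7 (mod 8), (2|399) = +1. Now have (109|399).
109 ≡ 1 (mod 4), so quadratic reciprocity gives (109|399) = (399|109). Reduce: 399 ≡ 72 (mod 109). Now have (72|109).
Factor out 2: 72 = 2^3·9. Since 109 ≡ 5 (mod 8), (2|109) = -1, and (2|109)^3 = -1. Now have -(9|109).
9 ≡ 1 (mod 4), so quadratic reciprocity gives (9|109) = (109|9). Reduce: 109 ≡ 1 (mod 9). Now have -(1|9).
(1|9) = 1. Collecting the sign factors: -1.
(399|617) = -1, and 617 is prime, so 399 is not a quadratic residue mod 617.

no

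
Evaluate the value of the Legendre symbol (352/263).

1

(352/263)
  = (89/263)    [352 ≡ 89 mod 263]
  = (263/89)    [QR: 89 ≡ 1 mod 4, sign kept]
  = (85/89)    [263 ≡ 85 mod 89]
  = (89/85)    [QR: 85 ≡ 1 mod 4, sign kept]
  = (4/85)    [89 ≡ 4 mod 85]
  = (1/85)    [85 ≡ 5 mod 8 ⇒ (2/85)^2 = +1]
  = 1    [(1/85) = 1]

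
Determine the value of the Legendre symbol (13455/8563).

(13455/8563)
  = (4892/8563)    [13455 ≡ 4892 mod 8563]
  = (1223/8563)    [8563 ≡ 3 mod 8 ⇒ (2/8563)^2 = +1]
  = -(8563/1223)    [QR: both ≡ 3 mod 4, sign flips]
  = -(2/1223)    [8563 ≡ 2 mod 1223]
  = -(1/1223)    [1223 ≡ 7 mod 8 ⇒ (2/1223) = +1]
  = -1    [(1/1223) = 1]

-1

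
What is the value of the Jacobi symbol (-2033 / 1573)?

(-2033 / 1573)
  = (1113 / 1573)    [-2033 ≡ 1113 mod 1573]
  = (1573 / 1113)    [QR: 1113 ≡ 1 mod 4, sign kept]
  = (460 / 1113)    [1573 ≡ 460 mod 1113]
  = (115 / 1113)    [1113 ≡ 1 mod 8 ⇒ (2 / 1113)^2 = +1]
  = (1113 / 115)    [QR: 1113 ≡ 1 mod 4, sign kept]
  = (78 / 115)    [1113 ≡ 78 mod 115]
  = -(39 / 115)    [115 ≡ 3 mod 8 ⇒ (2 / 115) = -1]
  = (115 / 39)    [QR: both ≡ 3 mod 4, sign flips]
  = (37 / 39)    [115 ≡ 37 mod 39]
  = (39 / 37)    [QR: 37 ≡ 1 mod 4, sign kept]
  = (2 / 37)    [39 ≡ 2 mod 37]
  = -(1 / 37)    [37 ≡ 5 mod 8 ⇒ (2 / 37) = -1]
  = -1    [(1 / 37) = 1]

-1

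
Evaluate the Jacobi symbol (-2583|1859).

-1

Pull out -1: (-2583|1859) = (-1|1859)·(2583|1859). Since 1859 ≡ 3 (mod 4), (-1|1859) = -1. Now have -(2583|1859).
Reduce the numerator: 2583 ≡ 724 (mod 1859), so (2583|1859) = (724|1859).
Factor out 2: 724 = 2^2·181. Since 1859 ≡ 3 (mod 8), (2|1859) = -1, and (2|1859)^2 = +1. Now have -(181|1859).
181 ≡ 1 (mod 4), so quadratic reciprocity gives (181|1859) = (1859|181). Reduce: 1859 ≡ 49 (mod 181). Now have -(49|181).
49 ≡ 1 (mod 4), so quadratic reciprocity gives (49|181) = (181|49). Reduce: 181 ≡ 34 (mod 49). Now have -(34|49).
Factor out 2: 34 = 2·17. Since 49 ≡ 1 (mod 8), (2|49) = +1. Now have -(17|49).
17 ≡ 1 (mod 4), so quadratic reciprocity gives (17|49) = (49|17). Reduce: 49 ≡ 15 (mod 17). Now have -(15|17).
17 ≡ 1 (mod 4), so quadratic reciprocity gives (15|17) = (17|15). Reduce: 17 ≡ 2 (mod 15). Now have -(2|15).
Factor out 2: 2 = 2. Since 15 ≡ 7 (mod 8), (2|15) = +1. Now have -(1|15).
(1|15) = 1. Collecting the sign factors: -1.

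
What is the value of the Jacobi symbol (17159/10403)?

Reduce the numerator: 17159 ≡ 6756 (mod 10403), so (17159/10403) = (6756/10403).
Factor out 2: 6756 = 2^2·1689. Since 10403 ≡ 3 (mod 8), (2/10403) = -1, and (2/10403)^2 = +1. Now have (1689/10403).
1689 ≡ 1 (mod 4), so quadratic reciprocity gives (1689/10403) = (10403/1689). Reduce: 10403 ≡ 269 (mod 1689). Now have (269/1689).
269 ≡ 1 (mod 4), so quadratic reciprocity gives (269/1689) = (1689/269). Reduce: 1689 ≡ 75 (mod 269). Now have (75/269).
269 ≡ 1 (mod 4), so quadratic reciprocity gives (75/269) = (269/75). Reduce: 269 ≡ 44 (mod 75). Now have (44/75).
Factor out 2: 44 = 2^2·11. Since 75 ≡ 3 (mod 8), (2/75) = -1, and (2/75)^2 = +1. Now have (11/75).
Both 11 ≡ 3 and 75 ≡ 3 (mod 4), so reciprocity gives (11/75) = -(75/11). Reduce: 75 ≡ 9 (mod 11). Now have -(9/11).
9 ≡ 1 (mod 4), so quadratic reciprocity gives (9/11) = (11/9). Reduce: 11 ≡ 2 (mod 9). Now have -(2/9).
Factor out 2: 2 = 2. Since 9 ≡ 1 (mod 8), (2/9) = +1. Now have -(1/9).
(1/9) = 1. Collecting the sign factors: -1.

-1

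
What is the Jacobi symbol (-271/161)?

-1

Reduce the numerator: -271 ≡ 51 (mod 161), so (-271/161) = (51/161).
161 ≡ 1 (mod 4), so quadratic reciprocity gives (51/161) = (161/51). Reduce: 161 ≡ 8 (mod 51). Now have (8/51).
Factor out 2: 8 = 2^3. Since 51 ≡ 3 (mod 8), (2/51) = -1, and (2/51)^3 = -1. Now have -(1/51).
(1/51) = 1. Collecting the sign factors: -1.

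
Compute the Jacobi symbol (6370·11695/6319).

By multiplicativity, (6370·11695/6319) = (6370/6319)·(11695/6319).
First factor (6370/6319):
Reduce the numerator: 6370 ≡ 51 (mod 6319), so (6370/6319) = (51/6319).
Both 51 ≡ 3 and 6319 ≡ 3 (mod 4), so reciprocity gives (51/6319) = -(6319/51). Reduce: 6319 ≡ 46 (mod 51). Now have -(46/51).
Factor out 2: 46 = 2·23. Since 51 ≡ 3 (mod 8), (2/51) = -1. Now have (23/51).
Both 23 ≡ 3 and 51 ≡ 3 (mod 4), so reciprocity gives (23/51) = -(51/23). Reduce: 51 ≡ 5 (mod 23). Now have -(5/23).
5 ≡ 1 (mod 4), so quadratic reciprocity gives (5/23) = (23/5). Reduce: 23 ≡ 3 (mod 5). Now have -(3/5).
5 ≡ 1 (mod 4), so quadratic reciprocity gives (3/5) = (5/3). Reduce: 5 ≡ 2 (mod 3). Now have -(2/3).
Factor out 2: 2 = 2. Since 3 ≡ 3 (mod 8), (2/3) = -1. Now have (1/3).
(1/3) = 1. Collecting the sign factors: 1.
Second factor (11695/6319):
Reduce the numerator: 11695 ≡ 5376 (mod 6319), so (11695/6319) = (5376/6319).
Factor out 2: 5376 = 2^8·21. Since 6319 ≡ 7 (mod 8), (2/6319) = +1, and (2/6319)^8 = +1. Now have (21/6319).
21 ≡ 1 (mod 4), so quadratic reciprocity gives (21/6319) = (6319/21). Reduce: 6319 ≡ 19 (mod 21). Now have (19/21).
21 ≡ 1 (mod 4), so quadratic reciprocity gives (19/21) = (21/19). Reduce: 21 ≡ 2 (mod 19). Now have (2/19).
Factor out 2: 2 = 2. Since 19 ≡ 3 (mod 8), (2/19) = -1. Now have -(1/19).
(1/19) = 1. Collecting the sign factors: -1.
Product: (1)·(-1) = -1.

-1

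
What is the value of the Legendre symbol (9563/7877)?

Reduce the numerator: 9563 ≡ 1686 (mod 7877), so (9563/7877) = (1686/7877).
Factor out 2: 1686 = 2·843. Since 7877 ≡ 5 (mod 8), (2/7877) = -1. Now have -(843/7877).
7877 ≡ 1 (mod 4), so quadratic reciprocity gives (843/7877) = (7877/843). Reduce: 7877 ≡ 290 (mod 843). Now have -(290/843).
Factor out 2: 290 = 2·145. Since 843 ≡ 3 (mod 8), (2/843) = -1. Now have (145/843).
145 ≡ 1 (mod 4), so quadratic reciprocity gives (145/843) = (843/145). Reduce: 843 ≡ 118 (mod 145). Now have (118/145).
Factor out 2: 118 = 2·59. Since 145 ≡ 1 (mod 8), (2/145) = +1. Now have (59/145).
145 ≡ 1 (mod 4), so quadratic reciprocity gives (59/145) = (145/59). Reduce: 145 ≡ 27 (mod 59). Now have (27/59).
Both 27 ≡ 3 and 59 ≡ 3 (mod 4), so reciprocity gives (27/59) = -(59/27). Reduce: 59 ≡ 5 (mod 27). Now have -(5/27).
5 ≡ 1 (mod 4), so quadratic reciprocity gives (5/27) = (27/5). Reduce: 27 ≡ 2 (mod 5). Now have -(2/5).
Factor out 2: 2 = 2. Since 5 ≡ 5 (mod 8), (2/5) = -1. Now have (1/5).
(1/5) = 1. Collecting the sign factors: 1.

1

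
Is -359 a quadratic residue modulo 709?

(-359/709)
  = (350/709)    [-359 ≡ 350 mod 709]
  = -(175/709)    [709 ≡ 5 mod 8 ⇒ (2/709) = -1]
  = -(709/175)    [QR: 709 ≡ 1 mod 4, sign kept]
  = -(9/175)    [709 ≡ 9 mod 175]
  = -(175/9)    [QR: 9 ≡ 1 mod 4, sign kept]
  = -(4/9)    [175 ≡ 4 mod 9]
  = -(1/9)    [9 ≡ 1 mod 8 ⇒ (2/9)^2 = +1]
  = -1    [(1/9) = 1]
The Legendre symbol is -1, so x^2 ≡ -359 (mod 709) has no solution.

no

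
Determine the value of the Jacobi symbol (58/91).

-1

Factor out 2: 58 = 2·29. Since 91 ≡ 3 (mod 8), (2/91) = -1. Now have -(29/91).
29 ≡ 1 (mod 4), so quadratic reciprocity gives (29/91) = (91/29). Reduce: 91 ≡ 4 (mod 29). Now have -(4/29).
Factor out 2: 4 = 2^2. Since 29 ≡ 5 (mod 8), (2/29) = -1, and (2/29)^2 = +1. Now have -(1/29).
(1/29) = 1. Collecting the sign factors: -1.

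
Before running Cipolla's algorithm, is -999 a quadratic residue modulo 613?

yes

(-999|613)
  = (227|613)    [-999 ≡ 227 mod 613]
  = (613|227)    [QR: 613 ≡ 1 mod 4, sign kept]
  = (159|227)    [613 ≡ 159 mod 227]
  = -(227|159)    [QR: both ≡ 3 mod 4, sign flips]
  = -(68|159)    [227 ≡ 68 mod 159]
  = -(17|159)    [159 ≡ 7 mod 8 ⇒ (2|159)^2 = +1]
  = -(159|17)    [QR: 17 ≡ 1 mod 4, sign kept]
  = -(6|17)    [159 ≡ 6 mod 17]
  = -(3|17)    [17 ≡ 1 mod 8 ⇒ (2|17) = +1]
  = -(17|3)    [QR: 17 ≡ 1 mod 4, sign kept]
  = -(2|3)    [17 ≡ 2 mod 3]
  = (1|3)    [3 ≡ 3 mod 8 ⇒ (2|3) = -1]
  = 1    [(1|3) = 1]
(-999|613) = 1, and 613 is prime, so -999 is a quadratic residue mod 613.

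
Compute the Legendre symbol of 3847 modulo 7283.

(3847/7283)
  = -(7283/3847)    [QR: both ≡ 3 mod 4, sign flips]
  = -(3436/3847)    [7283 ≡ 3436 mod 3847]
  = -(859/3847)    [3847 ≡ 7 mod 8 ⇒ (2/3847)^2 = +1]
  = (3847/859)    [QR: both ≡ 3 mod 4, sign flips]
  = (411/859)    [3847 ≡ 411 mod 859]
  = -(859/411)    [QR: both ≡ 3 mod 4, sign flips]
  = -(37/411)    [859 ≡ 37 mod 411]
  = -(411/37)    [QR: 37 ≡ 1 mod 4, sign kept]
  = -(4/37)    [411 ≡ 4 mod 37]
  = -(1/37)    [37 ≡ 5 mod 8 ⇒ (2/37)^2 = +1]
  = -1    [(1/37) = 1]

-1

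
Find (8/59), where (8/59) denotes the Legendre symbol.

(8/59)
  = -(1/59)    [59 ≡ 3 mod 8 ⇒ (2/59)^3 = -1]
  = -1    [(1/59) = 1]

-1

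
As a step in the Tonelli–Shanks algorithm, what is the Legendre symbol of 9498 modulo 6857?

Reduce the numerator: 9498 ≡ 2641 (mod 6857), so (9498/6857) = (2641/6857).
2641 ≡ 1 (mod 4), so quadratic reciprocity gives (2641/6857) = (6857/2641). Reduce: 6857 ≡ 1575 (mod 2641). Now have (1575/2641).
2641 ≡ 1 (mod 4), so quadratic reciprocity gives (1575/2641) = (2641/1575). Reduce: 2641 ≡ 1066 (mod 1575). Now have (1066/1575).
Factor out 2: 1066 = 2·533. Since 1575 ≡ 7 (mod 8), (2/1575) = +1. Now have (533/1575).
533 ≡ 1 (mod 4), so quadratic reciprocity gives (533/1575) = (1575/533). Reduce: 1575 ≡ 509 (mod 533). Now have (509/533).
509 ≡ 1 (mod 4), so quadratic reciprocity gives (509/533) = (533/509). Reduce: 533 ≡ 24 (mod 509). Now have (24/509).
Factor out 2: 24 = 2^3·3. Since 509 ≡ 5 (mod 8), (2/509) = -1, and (2/509)^3 = -1. Now have -(3/509).
509 ≡ 1 (mod 4), so quadratic reciprocity gives (3/509) = (509/3). Reduce: 509 ≡ 2 (mod 3). Now have -(2/3).
Factor out 2: 2 = 2. Since 3 ≡ 3 (mod 8), (2/3) = -1. Now have (1/3).
(1/3) = 1. Collecting the sign factors: 1.

1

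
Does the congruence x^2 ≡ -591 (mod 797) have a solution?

no

Pull out -1: (-591/797) = (-1/797)·(591/797). Since 797 ≡ 1 (mod 4), (-1/797) = +1. Now have (591/797).
797 ≡ 1 (mod 4), so quadratic reciprocity gives (591/797) = (797/591). Reduce: 797 ≡ 206 (mod 591). Now have (206/591).
Factor out 2: 206 = 2·103. Since 591 ≡ 7 (mod 8), (2/591) = +1. Now have (103/591).
Both 103 ≡ 3 and 591 ≡ 3 (mod 4), so reciprocity gives (103/591) = -(591/103). Reduce: 591 ≡ 76 (mod 103). Now have -(76/103).
Factor out 2: 76 = 2^2·19. Since 103 ≡ 7 (mod 8), (2/103) = +1, and (2/103)^2 = +1. Now have -(19/103).
Both 19 ≡ 3 and 103 ≡ 3 (mod 4), so reciprocity gives (19/103) = -(103/19). Reduce: 103 ≡ 8 (mod 19). Now have (8/19).
Factor out 2: 8 = 2^3. Since 19 ≡ 3 (mod 8), (2/19) = -1, and (2/19)^3 = -1. Now have -(1/19).
(1/19) = 1. Collecting the sign factors: -1.
The Legendre symbol is -1, so x^2 ≡ -591 (mod 797) has no solution.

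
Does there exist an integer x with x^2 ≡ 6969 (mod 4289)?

yes

(6969/4289)
  = (2680/4289)    [6969 ≡ 2680 mod 4289]
  = (335/4289)    [4289 ≡ 1 mod 8 ⇒ (2/4289)^3 = +1]
  = (4289/335)    [QR: 4289 ≡ 1 mod 4, sign kept]
  = (269/335)    [4289 ≡ 269 mod 335]
  = (335/269)    [QR: 269 ≡ 1 mod 4, sign kept]
  = (66/269)    [335 ≡ 66 mod 269]
  = -(33/269)    [269 ≡ 5 mod 8 ⇒ (2/269) = -1]
  = -(269/33)    [QR: 33 ≡ 1 mod 4, sign kept]
  = -(5/33)    [269 ≡ 5 mod 33]
  = -(33/5)    [QR: 5 ≡ 1 mod 4, sign kept]
  = -(3/5)    [33 ≡ 3 mod 5]
  = -(5/3)    [QR: 5 ≡ 1 mod 4, sign kept]
  = -(2/3)    [5 ≡ 2 mod 3]
  = (1/3)    [3 ≡ 3 mod 8 ⇒ (2/3) = -1]
  = 1    [(1/3) = 1]
(6969/4289) = 1, and 4289 is prime, so 6969 is a quadratic residue mod 4289.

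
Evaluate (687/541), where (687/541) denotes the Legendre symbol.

(687/541)
  = (146/541)    [687 ≡ 146 mod 541]
  = -(73/541)    [541 ≡ 5 mod 8 ⇒ (2/541) = -1]
  = -(541/73)    [QR: 73 ≡ 1 mod 4, sign kept]
  = -(30/73)    [541 ≡ 30 mod 73]
  = -(15/73)    [73 ≡ 1 mod 8 ⇒ (2/73) = +1]
  = -(73/15)    [QR: 73 ≡ 1 mod 4, sign kept]
  = -(13/15)    [73 ≡ 13 mod 15]
  = -(15/13)    [QR: 13 ≡ 1 mod 4, sign kept]
  = -(2/13)    [15 ≡ 2 mod 13]
  = (1/13)    [13 ≡ 5 mod 8 ⇒ (2/13) = -1]
  = 1    [(1/13) = 1]

1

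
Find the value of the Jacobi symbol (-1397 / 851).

1

Pull out -1: (-1397 / 851) = (-1 / 851)·(1397 / 851). Since 851 ≡ 3 (mod 4), (-1 / 851) = -1. Now have -(1397 / 851).
Reduce the numerator: 1397 ≡ 546 (mod 851), so (1397 / 851) = (546 / 851).
Factor out 2: 546 = 2·273. Since 851 ≡ 3 (mod 8), (2 / 851) = -1. Now have (273 / 851).
273 ≡ 1 (mod 4), so quadratic reciprocity gives (273 / 851) = (851 / 273). Reduce: 851 ≡ 32 (mod 273). Now have (32 / 273).
Factor out 2: 32 = 2^5. Since 273 ≡ 1 (mod 8), (2 / 273) = +1, and (2 / 273)^5 = +1. Now have (1 / 273).
(1 / 273) = 1. Collecting the sign factors: 1.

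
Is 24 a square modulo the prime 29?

yes

(24/29)
  = -(3/29)    [29 ≡ 5 mod 8 ⇒ (2/29)^3 = -1]
  = -(29/3)    [QR: 29 ≡ 1 mod 4, sign kept]
  = -(2/3)    [29 ≡ 2 mod 3]
  = (1/3)    [3 ≡ 3 mod 8 ⇒ (2/3) = -1]
  = 1    [(1/3) = 1]
(24/29) = 1, and 29 is prime, so 24 is a quadratic residue mod 29.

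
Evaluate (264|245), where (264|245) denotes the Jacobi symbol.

1

Reduce the numerator: 264 ≡ 19 (mod 245), so (264|245) = (19|245).
245 ≡ 1 (mod 4), so quadratic reciprocity gives (19|245) = (245|19). Reduce: 245 ≡ 17 (mod 19). Now have (17|19).
17 ≡ 1 (mod 4), so quadratic reciprocity gives (17|19) = (19|17). Reduce: 19 ≡ 2 (mod 17). Now have (2|17).
Factor out 2: 2 = 2. Since 17 ≡ 1 (mod 8), (2|17) = +1. Now have (1|17).
(1|17) = 1. Collecting the sign factors: 1.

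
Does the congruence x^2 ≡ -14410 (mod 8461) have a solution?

(-14410/8461)
  = (2512/8461)    [-14410 ≡ 2512 mod 8461]
  = (157/8461)    [8461 ≡ 5 mod 8 ⇒ (2/8461)^4 = +1]
  = (8461/157)    [QR: 157 ≡ 1 mod 4, sign kept]
  = (140/157)    [8461 ≡ 140 mod 157]
  = (35/157)    [157 ≡ 5 mod 8 ⇒ (2/157)^2 = +1]
  = (157/35)    [QR: 157 ≡ 1 mod 4, sign kept]
  = (17/35)    [157 ≡ 17 mod 35]
  = (35/17)    [QR: 17 ≡ 1 mod 4, sign kept]
  = (1/17)    [35 ≡ 1 mod 17]
  = 1    [(1/17) = 1]
(-14410/8461) = 1, and 8461 is prime, so -14410 is a quadratic residue mod 8461.

yes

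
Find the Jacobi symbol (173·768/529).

By multiplicativity, (173·768/529) = (173/529)·(768/529).
First factor (173/529):
(173/529)
  = (529/173)    [QR: 173 ≡ 1 mod 4, sign kept]
  = (10/173)    [529 ≡ 10 mod 173]
  = -(5/173)    [173 ≡ 5 mod 8 ⇒ (2/173) = -1]
  = -(173/5)    [QR: 5 ≡ 1 mod 4, sign kept]
  = -(3/5)    [173 ≡ 3 mod 5]
  = -(5/3)    [QR: 5 ≡ 1 mod 4, sign kept]
  = -(2/3)    [5 ≡ 2 mod 3]
  = (1/3)    [3 ≡ 3 mod 8 ⇒ (2/3) = -1]
  = 1    [(1/3) = 1]
Second factor (768/529):
(768/529)
  = (239/529)    [768 ≡ 239 mod 529]
  = (529/239)    [QR: 529 ≡ 1 mod 4, sign kept]
  = (51/239)    [529 ≡ 51 mod 239]
  = -(239/51)    [QR: both ≡ 3 mod 4, sign flips]
  = -(35/51)    [239 ≡ 35 mod 51]
  = (51/35)    [QR: both ≡ 3 mod 4, sign flips]
  = (16/35)    [51 ≡ 16 mod 35]
  = (1/35)    [35 ≡ 3 mod 8 ⇒ (2/35)^4 = +1]
  = 1    [(1/35) = 1]
Product: (1)·(1) = 1.

1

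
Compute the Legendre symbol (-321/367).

1

(-321/367)
  = (46/367)    [-321 ≡ 46 mod 367]
  = (23/367)    [367 ≡ 7 mod 8 ⇒ (2/367) = +1]
  = -(367/23)    [QR: both ≡ 3 mod 4, sign flips]
  = -(22/23)    [367 ≡ 22 mod 23]
  = -(11/23)    [23 ≡ 7 mod 8 ⇒ (2/23) = +1]
  = (23/11)    [QR: both ≡ 3 mod 4, sign flips]
  = (1/11)    [23 ≡ 1 mod 11]
  = 1    [(1/11) = 1]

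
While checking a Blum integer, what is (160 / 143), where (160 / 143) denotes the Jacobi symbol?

-1

(160 / 143)
  = (17 / 143)    [160 ≡ 17 mod 143]
  = (143 / 17)    [QR: 17 ≡ 1 mod 4, sign kept]
  = (7 / 17)    [143 ≡ 7 mod 17]
  = (17 / 7)    [QR: 17 ≡ 1 mod 4, sign kept]
  = (3 / 7)    [17 ≡ 3 mod 7]
  = -(7 / 3)    [QR: both ≡ 3 mod 4, sign flips]
  = -(1 / 3)    [7 ≡ 1 mod 3]
  = -1    [(1 / 3) = 1]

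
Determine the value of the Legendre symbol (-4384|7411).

-1

Pull out -1: (-4384|7411) = (-1|7411)·(4384|7411). Since 7411 ≡ 3 (mod 4), (-1|7411) = -1. Now have -(4384|7411).
Factor out 2: 4384 = 2^5·137. Since 7411 ≡ 3 (mod 8), (2|7411) = -1, and (2|7411)^5 = -1. Now have (137|7411).
137 ≡ 1 (mod 4), so quadratic reciprocity gives (137|7411) = (7411|137). Reduce: 7411 ≡ 13 (mod 137). Now have (13|137).
13 ≡ 1 (mod 4), so quadratic reciprocity gives (13|137) = (137|13). Reduce: 137 ≡ 7 (mod 13). Now have (7|13).
13 ≡ 1 (mod 4), so quadratic reciprocity gives (7|13) = (13|7). Reduce: 13 ≡ 6 (mod 7). Now have (6|7).
Factor out 2: 6 = 2·3. Since 7 ≡ 7 (mod 8), (2|7) = +1. Now have (3|7).
Both 3 ≡ 3 and 7 ≡ 3 (mod 4), so reciprocity gives (3|7) = -(7|3). Reduce: 7 ≡ 1 (mod 3). Now have -(1|3).
(1|3) = 1. Collecting the sign factors: -1.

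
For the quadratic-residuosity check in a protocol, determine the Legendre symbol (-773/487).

-1

Pull out -1: (-773/487) = (-1/487)·(773/487). Since 487 ≡ 3 (mod 4), (-1/487) = -1. Now have -(773/487).
Reduce the numerator: 773 ≡ 286 (mod 487), so (773/487) = (286/487).
Factor out 2: 286 = 2·143. Since 487 ≡ 7 (mod 8), (2/487) = +1. Now have -(143/487).
Both 143 ≡ 3 and 487 ≡ 3 (mod 4), so reciprocity gives (143/487) = -(487/143). Reduce: 487 ≡ 58 (mod 143). Now have (58/143).
Factor out 2: 58 = 2·29. Since 143 ≡ 7 (mod 8), (2/143) = +1. Now have (29/143).
29 ≡ 1 (mod 4), so quadratic reciprocity gives (29/143) = (143/29). Reduce: 143 ≡ 27 (mod 29). Now have (27/29).
29 ≡ 1 (mod 4), so quadratic reciprocity gives (27/29) = (29/27). Reduce: 29 ≡ 2 (mod 27). Now have (2/27).
Factor out 2: 2 = 2. Since 27 ≡ 3 (mod 8), (2/27) = -1. Now have -(1/27).
(1/27) = 1. Collecting the sign factors: -1.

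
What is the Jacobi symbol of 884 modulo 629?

0

Reduce the numerator: 884 ≡ 255 (mod 629), so (884|629) = (255|629).
629 ≡ 1 (mod 4), so quadratic reciprocity gives (255|629) = (629|255). Reduce: 629 ≡ 119 (mod 255). Now have (119|255).
Both 119 ≡ 3 and 255 ≡ 3 (mod 4), so reciprocity gives (119|255) = -(255|119). Reduce: 255 ≡ 17 (mod 119). Now have -(17|119).
17 ≡ 1 (mod 4), so quadratic reciprocity gives (17|119) = (119|17). Reduce: 119 ≡ 0 (mod 17). Now have -(0|17).
The numerator is now 0 with denominator 17 > 1: the symbol is 0.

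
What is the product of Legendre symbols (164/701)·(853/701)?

By multiplicativity, (164·853/701) = (164/701)·(853/701).
First factor (164/701):
(164/701)
  = (41/701)    [701 ≡ 5 mod 8 ⇒ (2/701)^2 = +1]
  = (701/41)    [QR: 41 ≡ 1 mod 4, sign kept]
  = (4/41)    [701 ≡ 4 mod 41]
  = (1/41)    [41 ≡ 1 mod 8 ⇒ (2/41)^2 = +1]
  = 1    [(1/41) = 1]
Second factor (853/701):
(853/701)
  = (152/701)    [853 ≡ 152 mod 701]
  = -(19/701)    [701 ≡ 5 mod 8 ⇒ (2/701)^3 = -1]
  = -(701/19)    [QR: 701 ≡ 1 mod 4, sign kept]
  = -(17/19)    [701 ≡ 17 mod 19]
  = -(19/17)    [QR: 17 ≡ 1 mod 4, sign kept]
  = -(2/17)    [19 ≡ 2 mod 17]
  = -(1/17)    [17 ≡ 1 mod 8 ⇒ (2/17) = +1]
  = -1    [(1/17) = 1]
Product: (1)·(-1) = -1.

-1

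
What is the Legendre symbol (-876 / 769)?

-1

(-876 / 769)
  = (662 / 769)    [-876 ≡ 662 mod 769]
  = (331 / 769)    [769 ≡ 1 mod 8 ⇒ (2 / 769) = +1]
  = (769 / 331)    [QR: 769 ≡ 1 mod 4, sign kept]
  = (107 / 331)    [769 ≡ 107 mod 331]
  = -(331 / 107)    [QR: both ≡ 3 mod 4, sign flips]
  = -(10 / 107)    [331 ≡ 10 mod 107]
  = (5 / 107)    [107 ≡ 3 mod 8 ⇒ (2 / 107) = -1]
  = (107 / 5)    [QR: 5 ≡ 1 mod 4, sign kept]
  = (2 / 5)    [107 ≡ 2 mod 5]
  = -(1 / 5)    [5 ≡ 5 mod 8 ⇒ (2 / 5) = -1]
  = -1    [(1 / 5) = 1]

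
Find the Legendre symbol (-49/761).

1

(-49/761)
  = (712/761)    [-49 ≡ 712 mod 761]
  = (89/761)    [761 ≡ 1 mod 8 ⇒ (2/761)^3 = +1]
  = (761/89)    [QR: 89 ≡ 1 mod 4, sign kept]
  = (49/89)    [761 ≡ 49 mod 89]
  = (89/49)    [QR: 49 ≡ 1 mod 4, sign kept]
  = (40/49)    [89 ≡ 40 mod 49]
  = (5/49)    [49 ≡ 1 mod 8 ⇒ (2/49)^3 = +1]
  = (49/5)    [QR: 5 ≡ 1 mod 4, sign kept]
  = (4/5)    [49 ≡ 4 mod 5]
  = (1/5)    [5 ≡ 5 mod 8 ⇒ (2/5)^2 = +1]
  = 1    [(1/5) = 1]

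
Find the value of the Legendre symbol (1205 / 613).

(1205 / 613)
  = (592 / 613)    [1205 ≡ 592 mod 613]
  = (37 / 613)    [613 ≡ 5 mod 8 ⇒ (2 / 613)^4 = +1]
  = (613 / 37)    [QR: 37 ≡ 1 mod 4, sign kept]
  = (21 / 37)    [613 ≡ 21 mod 37]
  = (37 / 21)    [QR: 21 ≡ 1 mod 4, sign kept]
  = (16 / 21)    [37 ≡ 16 mod 21]
  = (1 / 21)    [21 ≡ 5 mod 8 ⇒ (2 / 21)^4 = +1]
  = 1    [(1 / 21) = 1]

1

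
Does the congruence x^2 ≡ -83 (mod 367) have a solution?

no

Pull out -1: (-83/367) = (-1/367)·(83/367). Since 367 ≡ 3 (mod 4), (-1/367) = -1. Now have -(83/367).
Both 83 ≡ 3 and 367 ≡ 3 (mod 4), so reciprocity gives (83/367) = -(367/83). Reduce: 367 ≡ 35 (mod 83). Now have (35/83).
Both 35 ≡ 3 and 83 ≡ 3 (mod 4), so reciprocity gives (35/83) = -(83/35). Reduce: 83 ≡ 13 (mod 35). Now have -(13/35).
13 ≡ 1 (mod 4), so quadratic reciprocity gives (13/35) = (35/13). Reduce: 35 ≡ 9 (mod 13). Now have -(9/13).
9 ≡ 1 (mod 4), so quadratic reciprocity gives (9/13) = (13/9). Reduce: 13 ≡ 4 (mod 9). Now have -(4/9).
Factor out 2: 4 = 2^2. Since 9 ≡ 1 (mod 8), (2/9) = +1, and (2/9)^2 = +1. Now have -(1/9).
(1/9) = 1. Collecting the sign factors: -1.
The Legendre symbol is -1, so x^2 ≡ -83 (mod 367) has no solution.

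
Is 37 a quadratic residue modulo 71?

(37/71)
  = (71/37)    [QR: 37 ≡ 1 mod 4, sign kept]
  = (34/37)    [71 ≡ 34 mod 37]
  = -(17/37)    [37 ≡ 5 mod 8 ⇒ (2/37) = -1]
  = -(37/17)    [QR: 17 ≡ 1 mod 4, sign kept]
  = -(3/17)    [37 ≡ 3 mod 17]
  = -(17/3)    [QR: 17 ≡ 1 mod 4, sign kept]
  = -(2/3)    [17 ≡ 2 mod 3]
  = (1/3)    [3 ≡ 3 mod 8 ⇒ (2/3) = -1]
  = 1    [(1/3) = 1]
The Legendre symbol is 1, so x^2 ≡ 37 (mod 71) has solution.

yes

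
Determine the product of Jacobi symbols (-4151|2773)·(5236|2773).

By multiplicativity, (-4151·5236|2773) = (-4151|2773)·(5236|2773).
First factor (-4151|2773):
Pull out -1: (-4151|2773) = (-1|2773)·(4151|2773). Since 2773 ≡ 1 (mod 4), (-1|2773) = +1. Now have (4151|2773).
Reduce the numerator: 4151 ≡ 1378 (mod 2773), so (4151|2773) = (1378|2773).
Factor out 2: 1378 = 2·689. Since 2773 ≡ 5 (mod 8), (2|2773) = -1. Now have -(689|2773).
689 ≡ 1 (mod 4), so quadratic reciprocity gives (689|2773) = (2773|689). Reduce: 2773 ≡ 17 (mod 689). Now have -(17|689).
17 ≡ 1 (mod 4), so quadratic reciprocity gives (17|689) = (689|17). Reduce: 689 ≡ 9 (mod 17). Now have -(9|17).
9 ≡ 1 (mod 4), so quadratic reciprocity gives (9|17) = (17|9). Reduce: 17 ≡ 8 (mod 9). Now have -(8|9).
Factor out 2: 8 = 2^3. Since 9 ≡ 1 (mod 8), (2|9) = +1, and (2|9)^3 = +1. Now have -(1|9).
(1|9) = 1. Collecting the sign factors: -1.
Second factor (5236|2773):
Reduce the numerator: 5236 ≡ 2463 (mod 2773), so (5236|2773) = (2463|2773).
2773 ≡ 1 (mod 4), so quadratic reciprocity gives (2463|2773) = (2773|2463). Reduce: 2773 ≡ 310 (mod 2463). Now have (310|2463).
Factor out 2: 310 = 2·155. Since 2463 ≡ 7 (mod 8), (2|2463) = +1. Now have (155|2463).
Both 155 ≡ 3 and 2463 ≡ 3 (mod 4), so reciprocity gives (155|2463) = -(2463|155). Reduce: 2463 ≡ 138 (mod 155). Now have -(138|155).
Factor out 2: 138 = 2·69. Since 155 ≡ 3 (mod 8), (2|155) = -1. Now have (69|155).
69 ≡ 1 (mod 4), so quadratic reciprocity gives (69|155) = (155|69). Reduce: 155 ≡ 17 (mod 69). Now have (17|69).
17 ≡ 1 (mod 4), so quadratic reciprocity gives (17|69) = (69|17). Reduce: 69 ≡ 1 (mod 17). Now have (1|17).
(1|17) = 1. Collecting the sign factors: 1.
Product: (-1)·(1) = -1.

-1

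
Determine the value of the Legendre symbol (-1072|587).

-1

(-1072|587)
  = -(1072|587)    [587 ≡ 3 mod 4 ⇒ (-1|587) = -1]
  = -(485|587)    [1072 ≡ 485 mod 587]
  = -(587|485)    [QR: 485 ≡ 1 mod 4, sign kept]
  = -(102|485)    [587 ≡ 102 mod 485]
  = (51|485)    [485 ≡ 5 mod 8 ⇒ (2|485) = -1]
  = (485|51)    [QR: 485 ≡ 1 mod 4, sign kept]
  = (26|51)    [485 ≡ 26 mod 51]
  = -(13|51)    [51 ≡ 3 mod 8 ⇒ (2|51) = -1]
  = -(51|13)    [QR: 13 ≡ 1 mod 4, sign kept]
  = -(12|13)    [51 ≡ 12 mod 13]
  = -(3|13)    [13 ≡ 5 mod 8 ⇒ (2|13)^2 = +1]
  = -(13|3)    [QR: 13 ≡ 1 mod 4, sign kept]
  = -(1|3)    [13 ≡ 1 mod 3]
  = -1    [(1|3) = 1]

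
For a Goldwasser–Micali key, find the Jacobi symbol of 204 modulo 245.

(204 / 245)
  = (51 / 245)    [245 ≡ 5 mod 8 ⇒ (2 / 245)^2 = +1]
  = (245 / 51)    [QR: 245 ≡ 1 mod 4, sign kept]
  = (41 / 51)    [245 ≡ 41 mod 51]
  = (51 / 41)    [QR: 41 ≡ 1 mod 4, sign kept]
  = (10 / 41)    [51 ≡ 10 mod 41]
  = (5 / 41)    [41 ≡ 1 mod 8 ⇒ (2 / 41) = +1]
  = (41 / 5)    [QR: 5 ≡ 1 mod 4, sign kept]
  = (1 / 5)    [41 ≡ 1 mod 5]
  = 1    [(1 / 5) = 1]

1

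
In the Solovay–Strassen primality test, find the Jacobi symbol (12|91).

Factor out 2: 12 = 2^2·3. Since 91 ≡ 3 (mod 8), (2|91) = -1, and (2|91)^2 = +1. Now have (3|91).
Both 3 ≡ 3 and 91 ≡ 3 (mod 4), so reciprocity gives (3|91) = -(91|3). Reduce: 91 ≡ 1 (mod 3). Now have -(1|3).
(1|3) = 1. Collecting the sign factors: -1.

-1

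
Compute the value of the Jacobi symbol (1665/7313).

(1665/7313)
  = (7313/1665)    [QR: 1665 ≡ 1 mod 4, sign kept]
  = (653/1665)    [7313 ≡ 653 mod 1665]
  = (1665/653)    [QR: 653 ≡ 1 mod 4, sign kept]
  = (359/653)    [1665 ≡ 359 mod 653]
  = (653/359)    [QR: 653 ≡ 1 mod 4, sign kept]
  = (294/359)    [653 ≡ 294 mod 359]
  = (147/359)    [359 ≡ 7 mod 8 ⇒ (2/359) = +1]
  = -(359/147)    [QR: both ≡ 3 mod 4, sign flips]
  = -(65/147)    [359 ≡ 65 mod 147]
  = -(147/65)    [QR: 65 ≡ 1 mod 4, sign kept]
  = -(17/65)    [147 ≡ 17 mod 65]
  = -(65/17)    [QR: 17 ≡ 1 mod 4, sign kept]
  = -(14/17)    [65 ≡ 14 mod 17]
  = -(7/17)    [17 ≡ 1 mod 8 ⇒ (2/17) = +1]
  = -(17/7)    [QR: 17 ≡ 1 mod 4, sign kept]
  = -(3/7)    [17 ≡ 3 mod 7]
  = (7/3)    [QR: both ≡ 3 mod 4, sign flips]
  = (1/3)    [7 ≡ 1 mod 3]
  = 1    [(1/3) = 1]

1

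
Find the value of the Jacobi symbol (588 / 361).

1

Reduce the numerator: 588 ≡ 227 (mod 361), so (588 / 361) = (227 / 361).
361 ≡ 1 (mod 4), so quadratic reciprocity gives (227 / 361) = (361 / 227). Reduce: 361 ≡ 134 (mod 227). Now have (134 / 227).
Factor out 2: 134 = 2·67. Since 227 ≡ 3 (mod 8), (2 / 227) = -1. Now have -(67 / 227).
Both 67 ≡ 3 and 227 ≡ 3 (mod 4), so reciprocity gives (67 / 227) = -(227 / 67). Reduce: 227 ≡ 26 (mod 67). Now have (26 / 67).
Factor out 2: 26 = 2·13. Since 67 ≡ 3 (mod 8), (2 / 67) = -1. Now have -(13 / 67).
13 ≡ 1 (mod 4), so quadratic reciprocity gives (13 / 67) = (67 / 13). Reduce: 67 ≡ 2 (mod 13). Now have -(2 / 13).
Factor out 2: 2 = 2. Since 13 ≡ 5 (mod 8), (2 / 13) = -1. Now have (1 / 13).
(1 / 13) = 1. Collecting the sign factors: 1.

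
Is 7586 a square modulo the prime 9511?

no

Factor out 2: 7586 = 2·3793. Since 9511 ≡ 7 (mod 8), (2|9511) = +1. Now have (3793|9511).
3793 ≡ 1 (mod 4), so quadratic reciprocity gives (3793|9511) = (9511|3793). Reduce: 9511 ≡ 1925 (mod 3793). Now have (1925|3793).
1925 ≡ 1 (mod 4), so quadratic reciprocity gives (1925|3793) = (3793|1925). Reduce: 3793 ≡ 1868 (mod 1925). Now have (1868|1925).
Factor out 2: 1868 = 2^2·467. Since 1925 ≡ 5 (mod 8), (2|1925) = -1, and (2|1925)^2 = +1. Now have (467|1925).
1925 ≡ 1 (mod 4), so quadratic reciprocity gives (467|1925) = (1925|467). Reduce: 1925 ≡ 57 (mod 467). Now have (57|467).
57 ≡ 1 (mod 4), so quadratic reciprocity gives (57|467) = (467|57). Reduce: 467 ≡ 11 (mod 57). Now have (11|57).
57 ≡ 1 (mod 4), so quadratic reciprocity gives (11|57) = (57|11). Reduce: 57 ≡ 2 (mod 11). Now have (2|11).
Factor out 2: 2 = 2. Since 11 ≡ 3 (mod 8), (2|11) = -1. Now have -(1|11).
(1|11) = 1. Collecting the sign factors: -1.
The Legendre symbol is -1, so x^2 ≡ 7586 (mod 9511) has no solution.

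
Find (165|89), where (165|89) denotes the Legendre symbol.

-1

Reduce the numerator: 165 ≡ 76 (mod 89), so (165|89) = (76|89).
Factor out 2: 76 = 2^2·19. Since 89 ≡ 1 (mod 8), (2|89) = +1, and (2|89)^2 = +1. Now have (19|89).
89 ≡ 1 (mod 4), so quadratic reciprocity gives (19|89) = (89|19). Reduce: 89 ≡ 13 (mod 19). Now have (13|19).
13 ≡ 1 (mod 4), so quadratic reciprocity gives (13|19) = (19|13). Reduce: 19 ≡ 6 (mod 13). Now have (6|13).
Factor out 2: 6 = 2·3. Since 13 ≡ 5 (mod 8), (2|13) = -1. Now have -(3|13).
13 ≡ 1 (mod 4), so quadratic reciprocity gives (3|13) = (13|3). Reduce: 13 ≡ 1 (mod 3). Now have -(1|3).
(1|3) = 1. Collecting the sign factors: -1.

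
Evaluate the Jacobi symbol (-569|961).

1

(-569|961)
  = (392|961)    [-569 ≡ 392 mod 961]
  = (49|961)    [961 ≡ 1 mod 8 ⇒ (2|961)^3 = +1]
  = (961|49)    [QR: 49 ≡ 1 mod 4, sign kept]
  = (30|49)    [961 ≡ 30 mod 49]
  = (15|49)    [49 ≡ 1 mod 8 ⇒ (2|49) = +1]
  = (49|15)    [QR: 49 ≡ 1 mod 4, sign kept]
  = (4|15)    [49 ≡ 4 mod 15]
  = (1|15)    [15 ≡ 7 mod 8 ⇒ (2|15)^2 = +1]
  = 1    [(1|15) = 1]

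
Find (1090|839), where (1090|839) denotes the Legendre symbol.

-1

Reduce the numerator: 1090 ≡ 251 (mod 839), so (1090|839) = (251|839).
Both 251 ≡ 3 and 839 ≡ 3 (mod 4), so reciprocity gives (251|839) = -(839|251). Reduce: 839 ≡ 86 (mod 251). Now have -(86|251).
Factor out 2: 86 = 2·43. Since 251 ≡ 3 (mod 8), (2|251) = -1. Now have (43|251).
Both 43 ≡ 3 and 251 ≡ 3 (mod 4), so reciprocity gives (43|251) = -(251|43). Reduce: 251 ≡ 36 (mod 43). Now have -(36|43).
Factor out 2: 36 = 2^2·9. Since 43 ≡ 3 (mod 8), (2|43) = -1, and (2|43)^2 = +1. Now have -(9|43).
9 ≡ 1 (mod 4), so quadratic reciprocity gives (9|43) = (43|9). Reduce: 43 ≡ 7 (mod 9). Now have -(7|9).
9 ≡ 1 (mod 4), so quadratic reciprocity gives (7|9) = (9|7). Reduce: 9 ≡ 2 (mod 7). Now have -(2|7).
Factor out 2: 2 = 2. Since 7 ≡ 7 (mod 8), (2|7) = +1. Now have -(1|7).
(1|7) = 1. Collecting the sign factors: -1.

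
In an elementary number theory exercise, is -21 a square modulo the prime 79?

no

Reduce the numerator: -21 ≡ 58 (mod 79), so (-21/79) = (58/79).
Factor out 2: 58 = 2·29. Since 79 ≡ 7 (mod 8), (2/79) = +1. Now have (29/79).
29 ≡ 1 (mod 4), so quadratic reciprocity gives (29/79) = (79/29). Reduce: 79 ≡ 21 (mod 29). Now have (21/29).
21 ≡ 1 (mod 4), so quadratic reciprocity gives (21/29) = (29/21). Reduce: 29 ≡ 8 (mod 21). Now have (8/21).
Factor out 2: 8 = 2^3. Since 21 ≡ 5 (mod 8), (2/21) = -1, and (2/21)^3 = -1. Now have -(1/21).
(1/21) = 1. Collecting the sign factors: -1.
(-21/79) = -1, and 79 is prime, so -21 is not a quadratic residue mod 79.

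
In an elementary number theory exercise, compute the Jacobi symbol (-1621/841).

1

Reduce the numerator: -1621 ≡ 61 (mod 841), so (-1621/841) = (61/841).
61 ≡ 1 (mod 4), so quadratic reciprocity gives (61/841) = (841/61). Reduce: 841 ≡ 48 (mod 61). Now have (48/61).
Factor out 2: 48 = 2^4·3. Since 61 ≡ 5 (mod 8), (2/61) = -1, and (2/61)^4 = +1. Now have (3/61).
61 ≡ 1 (mod 4), so quadratic reciprocity gives (3/61) = (61/3). Reduce: 61 ≡ 1 (mod 3). Now have (1/3).
(1/3) = 1. Collecting the sign factors: 1.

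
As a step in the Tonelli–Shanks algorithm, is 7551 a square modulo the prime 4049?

(7551/4049)
  = (3502/4049)    [7551 ≡ 3502 mod 4049]
  = (1751/4049)    [4049 ≡ 1 mod 8 ⇒ (2/4049) = +1]
  = (4049/1751)    [QR: 4049 ≡ 1 mod 4, sign kept]
  = (547/1751)    [4049 ≡ 547 mod 1751]
  = -(1751/547)    [QR: both ≡ 3 mod 4, sign flips]
  = -(110/547)    [1751 ≡ 110 mod 547]
  = (55/547)    [547 ≡ 3 mod 8 ⇒ (2/547) = -1]
  = -(547/55)    [QR: both ≡ 3 mod 4, sign flips]
  = -(52/55)    [547 ≡ 52 mod 55]
  = -(13/55)    [55 ≡ 7 mod 8 ⇒ (2/55)^2 = +1]
  = -(55/13)    [QR: 13 ≡ 1 mod 4, sign kept]
  = -(3/13)    [55 ≡ 3 mod 13]
  = -(13/3)    [QR: 13 ≡ 1 mod 4, sign kept]
  = -(1/3)    [13 ≡ 1 mod 3]
  = -1    [(1/3) = 1]
(7551/4049) = -1, and 4049 is prime, so 7551 is not a quadratic residue mod 4049.

no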